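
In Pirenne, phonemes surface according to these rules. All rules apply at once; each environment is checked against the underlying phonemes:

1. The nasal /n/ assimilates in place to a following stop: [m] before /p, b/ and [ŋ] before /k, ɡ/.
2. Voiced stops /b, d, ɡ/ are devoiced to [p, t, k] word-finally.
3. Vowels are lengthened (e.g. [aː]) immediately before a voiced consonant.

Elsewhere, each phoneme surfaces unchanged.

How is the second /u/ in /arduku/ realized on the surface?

/u/ (word-final) fails the environment for rule 3, so it stays [u].

[u]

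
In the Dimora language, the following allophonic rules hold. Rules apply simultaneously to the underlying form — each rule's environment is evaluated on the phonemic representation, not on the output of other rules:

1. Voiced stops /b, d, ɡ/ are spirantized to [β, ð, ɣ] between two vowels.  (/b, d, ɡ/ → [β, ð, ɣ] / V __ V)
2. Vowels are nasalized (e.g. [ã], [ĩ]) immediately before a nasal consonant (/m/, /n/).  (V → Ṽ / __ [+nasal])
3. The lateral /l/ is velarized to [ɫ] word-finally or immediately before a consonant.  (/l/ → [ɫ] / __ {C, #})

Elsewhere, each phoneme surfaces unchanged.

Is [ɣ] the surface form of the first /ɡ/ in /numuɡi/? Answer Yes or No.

/ɡ/ meets the environment for rule 1 (between two vowels) → [ɣ].
The actual realization is [ɣ], which matches [ɣ].

Yes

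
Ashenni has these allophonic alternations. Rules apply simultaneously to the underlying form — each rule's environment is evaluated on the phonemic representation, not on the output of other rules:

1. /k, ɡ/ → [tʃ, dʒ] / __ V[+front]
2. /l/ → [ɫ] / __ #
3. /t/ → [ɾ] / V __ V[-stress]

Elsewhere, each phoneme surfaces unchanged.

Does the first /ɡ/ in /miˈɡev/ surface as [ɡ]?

/ɡ/ meets the environment for rule 1 (before a front vowel) → [dʒ].
The actual realization is [dʒ], not [ɡ].

No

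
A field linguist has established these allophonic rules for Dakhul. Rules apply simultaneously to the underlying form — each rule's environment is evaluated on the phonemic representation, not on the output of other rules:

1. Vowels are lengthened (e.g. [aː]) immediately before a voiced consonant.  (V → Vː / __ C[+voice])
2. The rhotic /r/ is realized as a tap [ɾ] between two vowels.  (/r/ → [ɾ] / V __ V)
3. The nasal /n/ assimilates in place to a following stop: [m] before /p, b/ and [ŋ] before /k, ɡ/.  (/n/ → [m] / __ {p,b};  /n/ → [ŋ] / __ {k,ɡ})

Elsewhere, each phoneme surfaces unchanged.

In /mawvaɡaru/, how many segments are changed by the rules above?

Segments that undergo a rule: /a/ → [aː] (rule 1); /a/ → [aː] (rule 1); /a/ → [aː] (rule 1); /r/ → [ɾ] (rule 2).
All other segments surface unchanged.

4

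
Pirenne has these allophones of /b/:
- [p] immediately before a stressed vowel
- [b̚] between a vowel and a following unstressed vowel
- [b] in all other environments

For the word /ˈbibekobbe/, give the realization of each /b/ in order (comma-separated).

Occurrence 1 (position 1): immediately before a stressed vowel → [p].
Occurrence 2 (position 3): between a vowel and a following unstressed vowel → [b̚].
Occurrence 3 (position 7): no conditioning environment matches → elsewhere allophone [b].
Occurrence 4 (position 8): no conditioning environment matches → elsewhere allophone [b].

[p], [b̚], [b], [b]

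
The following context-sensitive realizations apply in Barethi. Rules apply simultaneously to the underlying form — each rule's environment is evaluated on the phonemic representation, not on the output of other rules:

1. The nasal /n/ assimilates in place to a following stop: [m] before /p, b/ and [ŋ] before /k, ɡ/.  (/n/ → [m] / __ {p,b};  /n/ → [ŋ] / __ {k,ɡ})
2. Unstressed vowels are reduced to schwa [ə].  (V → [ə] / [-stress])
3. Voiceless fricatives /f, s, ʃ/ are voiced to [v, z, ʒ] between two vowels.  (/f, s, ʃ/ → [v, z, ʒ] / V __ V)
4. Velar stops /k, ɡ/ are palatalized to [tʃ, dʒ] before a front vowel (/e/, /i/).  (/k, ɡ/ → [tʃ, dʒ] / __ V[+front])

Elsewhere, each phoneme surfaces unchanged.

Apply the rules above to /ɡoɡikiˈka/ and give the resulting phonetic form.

/ɡ/ — word-initial; rule 4 does not apply here → [ɡ].
Rule 2 applies to /o/ (between /ɡ/ and /ɡ/: in an unstressed syllable) → [ə].
/ɡ/ (between /o/ and /i/) occurs before a front vowel → [dʒ] by rule 4.
/i/ — between /ɡ/ and /k/, in an unstressed syllable — surfaces as [ə] (rule 2).
/k/ (between /i/ and /i/): before a front vowel, so rule 4 applies → [tʃ].
/i/ — between /k/ and /k/, in an unstressed syllable — surfaces as [ə] (rule 2).
/k/ (between /i/ and /a/) fails the environment for rule 4, so it stays [k].
/a/ (word-final) fails the environment for rule 2, so it stays [a].

[ɡədʒətʃəˈka]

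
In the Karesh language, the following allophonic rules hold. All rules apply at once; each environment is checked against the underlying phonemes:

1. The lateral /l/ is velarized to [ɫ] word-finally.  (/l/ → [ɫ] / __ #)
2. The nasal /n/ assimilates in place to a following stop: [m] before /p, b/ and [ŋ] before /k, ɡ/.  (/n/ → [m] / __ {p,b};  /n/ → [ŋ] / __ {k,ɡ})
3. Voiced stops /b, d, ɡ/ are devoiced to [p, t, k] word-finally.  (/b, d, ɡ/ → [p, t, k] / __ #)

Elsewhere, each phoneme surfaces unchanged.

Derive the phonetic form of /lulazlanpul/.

/l/ (word-initial): rule 1 targets it, but not word-finally → unchanged [l].
/l/ — between /u/ and /a/; rule 1 does not apply here → [l].
/l/ — between /z/ and /a/; rule 1 does not apply here → [l].
/n/ (between /a/ and /p/): before a labial or velar stop, so rule 2 applies → [m].
/l/ meets the environment for rule 1 (word-finally) → [ɫ].

[lulazlampuɫ]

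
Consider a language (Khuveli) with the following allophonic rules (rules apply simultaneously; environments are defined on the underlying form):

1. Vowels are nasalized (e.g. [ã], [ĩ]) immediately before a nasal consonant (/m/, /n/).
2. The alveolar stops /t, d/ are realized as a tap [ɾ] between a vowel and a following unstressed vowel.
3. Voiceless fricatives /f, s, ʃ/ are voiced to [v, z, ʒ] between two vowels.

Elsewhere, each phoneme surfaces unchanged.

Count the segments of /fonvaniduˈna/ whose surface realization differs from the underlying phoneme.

4

Segments that undergo a rule: /o/ → [õ] (rule 1); /a/ → [ã] (rule 1); /d/ → [ɾ] (rule 2); /u/ → [ũ] (rule 1).
All other segments surface unchanged.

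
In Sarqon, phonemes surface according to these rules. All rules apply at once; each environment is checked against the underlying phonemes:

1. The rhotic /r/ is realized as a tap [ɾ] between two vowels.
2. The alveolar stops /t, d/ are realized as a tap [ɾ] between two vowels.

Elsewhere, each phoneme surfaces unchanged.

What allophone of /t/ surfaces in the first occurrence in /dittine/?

/t/ (between /i/ and /t/) is in the target of rule 2 but the environment (between two vowels) is not met → [t].

[t]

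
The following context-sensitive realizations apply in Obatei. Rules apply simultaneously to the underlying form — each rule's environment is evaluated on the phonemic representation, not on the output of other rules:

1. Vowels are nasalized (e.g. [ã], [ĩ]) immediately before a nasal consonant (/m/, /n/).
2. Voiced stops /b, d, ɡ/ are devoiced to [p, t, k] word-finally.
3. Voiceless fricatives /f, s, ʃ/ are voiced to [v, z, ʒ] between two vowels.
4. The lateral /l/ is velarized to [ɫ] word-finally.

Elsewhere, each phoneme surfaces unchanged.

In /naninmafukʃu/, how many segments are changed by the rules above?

3

Segments that undergo a rule: /a/ → [ã] (rule 1); /i/ → [ĩ] (rule 1); /f/ → [v] (rule 3).
All other segments surface unchanged.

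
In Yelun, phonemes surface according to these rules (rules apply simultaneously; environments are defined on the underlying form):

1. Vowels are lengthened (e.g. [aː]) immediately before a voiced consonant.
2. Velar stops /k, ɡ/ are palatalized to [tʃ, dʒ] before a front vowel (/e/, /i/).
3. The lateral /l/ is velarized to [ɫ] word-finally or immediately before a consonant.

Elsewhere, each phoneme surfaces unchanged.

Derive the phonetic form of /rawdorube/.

/r/ stays [r].
/a/ meets the environment for rule 1 (before a voiced consonant) → [aː].
/w/ (between /a/ and /d/) is unaffected → [w].
/d/ stays [d].
/o/ (between /d/ and /r/) occurs before a voiced consonant → [oː] by rule 1.
/r/ (between /o/ and /u/): no rule targets it → [r].
Rule 1 applies to /u/ (between /r/ and /b/: before a voiced consonant) → [uː].
/b/ — not in any rule's target class → [b].
/e/ (word-final): rule 1 targets it, but not before a voiced consonant → unchanged [e].

[raːwdoːruːbe]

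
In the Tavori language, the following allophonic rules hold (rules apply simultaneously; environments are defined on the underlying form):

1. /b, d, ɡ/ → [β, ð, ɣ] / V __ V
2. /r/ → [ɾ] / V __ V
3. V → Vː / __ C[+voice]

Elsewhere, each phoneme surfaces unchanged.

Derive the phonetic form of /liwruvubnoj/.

/l/ stays [l].
/i/ (between /l/ and /w/): before a voiced consonant, so rule 3 applies → [iː].
/w/ (between /i/ and /r/) is unaffected → [w].
/r/ (between /w/ and /u/) is in the target of rule 2 but the environment (between two vowels) is not met → [r].
/u/ — between /r/ and /v/, before a voiced consonant — surfaces as [uː] (rule 3).
/v/ stays [v].
/u/ meets the environment for rule 3 (before a voiced consonant) → [uː].
/b/ — between /u/ and /n/; rule 1 does not apply here → [b].
/n/ stays [n].
Rule 3 applies to /o/ (between /n/ and /j/: before a voiced consonant) → [oː].
/j/ stays [j].

[liːwruːvuːbnoːj]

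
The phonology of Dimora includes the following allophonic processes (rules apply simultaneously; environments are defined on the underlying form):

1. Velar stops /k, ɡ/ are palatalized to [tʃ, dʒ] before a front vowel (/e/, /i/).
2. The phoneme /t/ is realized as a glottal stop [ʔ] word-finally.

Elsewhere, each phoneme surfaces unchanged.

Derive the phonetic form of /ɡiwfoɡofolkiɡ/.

[dʒiwfoɡofoltʃiɡ]

/ɡ/ — word-initial, before a front vowel — surfaces as [dʒ] (rule 1).
/ɡ/ (between /o/ and /o/): rule 1 targets it, but not before a front vowel → unchanged [ɡ].
/k/ (between /l/ and /i/) occurs before a front vowel → [tʃ] by rule 1.
/ɡ/ (word-final): rule 1 targets it, but not before a front vowel → unchanged [ɡ].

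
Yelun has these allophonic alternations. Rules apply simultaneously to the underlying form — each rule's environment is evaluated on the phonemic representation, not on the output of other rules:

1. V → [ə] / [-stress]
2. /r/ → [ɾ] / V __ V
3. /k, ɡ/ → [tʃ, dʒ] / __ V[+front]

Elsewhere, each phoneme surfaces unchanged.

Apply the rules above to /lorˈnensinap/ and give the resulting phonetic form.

[lərˈnensənəp]

/l/ (word-initial) is unaffected → [l].
/o/ — between /l/ and /r/, in an unstressed syllable — surfaces as [ə] (rule 1).
/r/ — between /o/ and /n/; rule 2 does not apply here → [r].
/n/ — not in any rule's target class → [n].
/e/ — between /n/ and /n/; rule 1 does not apply here → [e].
/n/ (between /e/ and /s/) is unaffected → [n].
/s/ — not in any rule's target class → [s].
/i/ — between /s/ and /n/, in an unstressed syllable — surfaces as [ə] (rule 1).
/n/ (between /i/ and /a/): no rule targets it → [n].
/a/ — between /n/ and /p/, in an unstressed syllable — surfaces as [ə] (rule 1).
/p/ stays [p].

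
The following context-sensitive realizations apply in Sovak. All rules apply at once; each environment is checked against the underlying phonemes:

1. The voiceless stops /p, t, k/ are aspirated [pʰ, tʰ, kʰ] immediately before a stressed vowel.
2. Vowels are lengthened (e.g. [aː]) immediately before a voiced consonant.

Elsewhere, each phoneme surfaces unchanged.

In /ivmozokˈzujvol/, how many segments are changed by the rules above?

4

Segments that undergo a rule: /i/ → [iː] (rule 2); /o/ → [oː] (rule 2); /u/ → [uː] (rule 2); /o/ → [oː] (rule 2).
All other segments surface unchanged.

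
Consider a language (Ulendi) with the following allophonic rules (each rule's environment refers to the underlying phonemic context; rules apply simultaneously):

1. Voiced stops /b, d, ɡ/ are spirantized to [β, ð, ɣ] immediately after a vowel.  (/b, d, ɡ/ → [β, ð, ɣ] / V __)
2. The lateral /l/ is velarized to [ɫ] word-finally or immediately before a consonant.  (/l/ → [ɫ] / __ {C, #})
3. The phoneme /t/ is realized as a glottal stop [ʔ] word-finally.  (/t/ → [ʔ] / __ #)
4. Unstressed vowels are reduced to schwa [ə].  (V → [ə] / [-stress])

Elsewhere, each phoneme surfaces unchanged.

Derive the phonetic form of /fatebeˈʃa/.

[fətəβəˈʃa]

/a/ (between /f/ and /t/): in an unstressed syllable, so rule 4 applies → [ə].
/t/ — between /a/ and /e/; rule 3 does not apply here → [t].
/e/ — between /t/ and /b/, in an unstressed syllable — surfaces as [ə] (rule 4).
/b/ — between /e/ and /e/, immediately after a vowel — surfaces as [β] (rule 1).
/e/ — between /b/ and /ʃ/, in an unstressed syllable — surfaces as [ə] (rule 4).
/a/ (word-final): rule 4 targets it, but not in an unstressed syllable → unchanged [a].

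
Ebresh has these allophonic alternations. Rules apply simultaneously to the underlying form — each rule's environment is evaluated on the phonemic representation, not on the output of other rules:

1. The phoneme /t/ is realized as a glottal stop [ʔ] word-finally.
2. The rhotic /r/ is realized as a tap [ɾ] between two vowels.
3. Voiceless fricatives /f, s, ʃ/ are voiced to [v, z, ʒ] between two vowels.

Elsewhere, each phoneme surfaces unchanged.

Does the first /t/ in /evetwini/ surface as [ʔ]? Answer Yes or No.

/t/ — between /e/ and /w/; rule 1 does not apply here → [t].
The actual realization is [t], not [ʔ].

No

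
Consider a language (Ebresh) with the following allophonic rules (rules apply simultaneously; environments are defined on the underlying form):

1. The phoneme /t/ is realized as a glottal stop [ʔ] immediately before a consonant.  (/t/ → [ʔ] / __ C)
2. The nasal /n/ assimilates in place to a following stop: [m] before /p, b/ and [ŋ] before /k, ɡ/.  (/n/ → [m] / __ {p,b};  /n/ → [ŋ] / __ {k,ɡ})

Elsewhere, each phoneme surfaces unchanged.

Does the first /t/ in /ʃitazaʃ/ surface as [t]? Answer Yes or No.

Yes

/t/ (between /i/ and /a/) fails the environment for rule 1, so it stays [t].
The actual realization is [t], which matches [t].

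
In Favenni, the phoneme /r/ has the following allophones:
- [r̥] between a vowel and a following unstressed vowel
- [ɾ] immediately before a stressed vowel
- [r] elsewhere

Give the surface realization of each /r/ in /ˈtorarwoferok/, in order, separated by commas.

Occurrence 1 (position 3): between a vowel and a following unstressed vowel → [r̥].
Occurrence 2 (position 5): no conditioning environment matches → elsewhere allophone [r].
Occurrence 3 (position 10): between a vowel and a following unstressed vowel → [r̥].

[r̥], [r], [r̥]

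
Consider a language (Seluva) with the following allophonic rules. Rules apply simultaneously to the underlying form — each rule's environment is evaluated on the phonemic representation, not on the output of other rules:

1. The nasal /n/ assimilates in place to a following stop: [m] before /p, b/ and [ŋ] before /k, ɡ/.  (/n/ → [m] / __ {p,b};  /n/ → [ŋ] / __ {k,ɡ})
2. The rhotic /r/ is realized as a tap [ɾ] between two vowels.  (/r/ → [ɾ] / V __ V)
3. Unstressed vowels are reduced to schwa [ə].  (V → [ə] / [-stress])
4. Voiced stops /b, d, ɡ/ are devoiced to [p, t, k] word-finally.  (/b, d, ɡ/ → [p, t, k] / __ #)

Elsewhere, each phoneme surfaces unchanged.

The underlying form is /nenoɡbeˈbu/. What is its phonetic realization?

[nənəɡbəˈbu]

/n/ (word-initial): rule 1 targets it, but not before a labial or velar stop → unchanged [n].
Rule 3 applies to /e/ (between /n/ and /n/: in an unstressed syllable) → [ə].
/n/ (between /e/ and /o/) fails the environment for rule 1, so it stays [n].
/o/ (between /n/ and /ɡ/) occurs in an unstressed syllable → [ə] by rule 3.
/ɡ/ (between /o/ and /b/) fails the environment for rule 4, so it stays [ɡ].
/b/ — between /ɡ/ and /e/; rule 4 does not apply here → [b].
/e/ (between /b/ and /b/) occurs in an unstressed syllable → [ə] by rule 3.
/b/ (between /e/ and /u/): rule 4 targets it, but not word-finally → unchanged [b].
/u/ (word-final) fails the environment for rule 3, so it stays [u].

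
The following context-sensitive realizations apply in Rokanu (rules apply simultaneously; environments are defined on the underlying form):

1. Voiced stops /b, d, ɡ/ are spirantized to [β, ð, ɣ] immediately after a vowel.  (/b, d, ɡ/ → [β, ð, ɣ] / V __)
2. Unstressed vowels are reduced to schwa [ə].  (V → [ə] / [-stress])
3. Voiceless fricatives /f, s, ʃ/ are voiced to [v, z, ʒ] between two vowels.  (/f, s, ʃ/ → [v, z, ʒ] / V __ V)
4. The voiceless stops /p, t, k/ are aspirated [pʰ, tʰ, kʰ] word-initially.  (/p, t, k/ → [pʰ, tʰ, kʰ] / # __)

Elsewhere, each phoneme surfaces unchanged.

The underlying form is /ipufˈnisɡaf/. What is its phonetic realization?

[əpəfˈnisɡəf]

/i/ — word-initial, in an unstressed syllable — surfaces as [ə] (rule 2).
/p/ (between /i/ and /u/) is in the target of rule 4 but the environment (word-initially) is not met → [p].
/u/ (between /p/ and /f/): in an unstressed syllable, so rule 2 applies → [ə].
/f/ (between /u/ and /n/): rule 3 targets it, but not between two vowels → unchanged [f].
/n/ (between /f/ and /i/): no rule targets it → [n].
/i/ — between /n/ and /s/; rule 2 does not apply here → [i].
/s/ (between /i/ and /ɡ/) is in the target of rule 3 but the environment (between two vowels) is not met → [s].
/ɡ/ (between /s/ and /a/): rule 1 targets it, but not immediately after a vowel → unchanged [ɡ].
Rule 2 applies to /a/ (between /ɡ/ and /f/: in an unstressed syllable) → [ə].
/f/ (word-final): rule 3 targets it, but not between two vowels → unchanged [f].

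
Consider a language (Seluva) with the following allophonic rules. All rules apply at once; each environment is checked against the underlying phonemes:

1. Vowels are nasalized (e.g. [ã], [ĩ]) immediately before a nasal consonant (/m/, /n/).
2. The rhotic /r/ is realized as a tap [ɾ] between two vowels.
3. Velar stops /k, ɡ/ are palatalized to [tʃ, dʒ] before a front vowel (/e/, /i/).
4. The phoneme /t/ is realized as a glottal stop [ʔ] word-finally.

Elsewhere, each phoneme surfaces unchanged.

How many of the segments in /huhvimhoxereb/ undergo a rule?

2

Segments that undergo a rule: /i/ → [ĩ] (rule 1); /r/ → [ɾ] (rule 2).
All other segments surface unchanged.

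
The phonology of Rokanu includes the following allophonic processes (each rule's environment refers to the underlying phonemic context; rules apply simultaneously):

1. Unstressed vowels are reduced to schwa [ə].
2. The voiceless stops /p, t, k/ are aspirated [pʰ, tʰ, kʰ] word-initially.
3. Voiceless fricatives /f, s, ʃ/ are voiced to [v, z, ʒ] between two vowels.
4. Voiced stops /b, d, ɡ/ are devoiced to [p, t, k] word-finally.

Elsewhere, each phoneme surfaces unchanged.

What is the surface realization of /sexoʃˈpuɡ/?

/s/ (word-initial) fails the environment for rule 3, so it stays [s].
/e/ — between /s/ and /x/, in an unstressed syllable — surfaces as [ə] (rule 1).
/o/ (between /x/ and /ʃ/): in an unstressed syllable, so rule 1 applies → [ə].
/ʃ/ (between /o/ and /p/) is in the target of rule 3 but the environment (between two vowels) is not met → [ʃ].
/p/ — between /ʃ/ and /u/; rule 2 does not apply here → [p].
/u/ (between /p/ and /ɡ/) fails the environment for rule 1, so it stays [u].
/ɡ/ — word-final, word-finally — surfaces as [k] (rule 4).

[səxəʃˈpuk]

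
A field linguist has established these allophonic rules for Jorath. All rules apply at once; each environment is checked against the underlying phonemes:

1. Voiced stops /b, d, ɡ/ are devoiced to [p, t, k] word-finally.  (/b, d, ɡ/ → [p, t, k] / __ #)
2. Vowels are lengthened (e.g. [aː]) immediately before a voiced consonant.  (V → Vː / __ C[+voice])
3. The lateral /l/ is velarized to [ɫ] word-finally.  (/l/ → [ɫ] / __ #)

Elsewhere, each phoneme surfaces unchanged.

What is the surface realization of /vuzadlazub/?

[vuːzaːdlaːzuːp]

/u/ — between /v/ and /z/, before a voiced consonant — surfaces as [uː] (rule 2).
/a/ — between /z/ and /d/, before a voiced consonant — surfaces as [aː] (rule 2).
/d/ — between /a/ and /l/; rule 1 does not apply here → [d].
/l/ — between /d/ and /a/; rule 3 does not apply here → [l].
/a/ (between /l/ and /z/): before a voiced consonant, so rule 2 applies → [aː].
/u/ (between /z/ and /b/): before a voiced consonant, so rule 2 applies → [uː].
/b/ (word-final): word-finally, so rule 1 applies → [p].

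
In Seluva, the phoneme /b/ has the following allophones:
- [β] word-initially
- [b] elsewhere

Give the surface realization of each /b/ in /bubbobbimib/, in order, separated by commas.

[β], [b], [b], [b], [b], [b]

Occurrence 1 (position 1): word-initially → [β].
Occurrence 2 (position 3): no conditioning environment matches → elsewhere allophone [b].
Occurrence 3 (position 4): no conditioning environment matches → elsewhere allophone [b].
Occurrence 4 (position 6): no conditioning environment matches → elsewhere allophone [b].
Occurrence 5 (position 7): no conditioning environment matches → elsewhere allophone [b].
Occurrence 6 (position 11): no conditioning environment matches → elsewhere allophone [b].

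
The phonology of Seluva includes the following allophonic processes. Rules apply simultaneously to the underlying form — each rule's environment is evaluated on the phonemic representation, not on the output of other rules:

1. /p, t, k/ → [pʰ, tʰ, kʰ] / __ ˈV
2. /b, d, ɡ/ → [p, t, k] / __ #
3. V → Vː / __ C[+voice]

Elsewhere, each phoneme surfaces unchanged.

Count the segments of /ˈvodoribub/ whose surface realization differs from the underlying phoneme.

Segments that undergo a rule: /o/ → [oː] (rule 3); /o/ → [oː] (rule 3); /i/ → [iː] (rule 3); /u/ → [uː] (rule 3); /b/ → [p] (rule 2).
All other segments surface unchanged.

5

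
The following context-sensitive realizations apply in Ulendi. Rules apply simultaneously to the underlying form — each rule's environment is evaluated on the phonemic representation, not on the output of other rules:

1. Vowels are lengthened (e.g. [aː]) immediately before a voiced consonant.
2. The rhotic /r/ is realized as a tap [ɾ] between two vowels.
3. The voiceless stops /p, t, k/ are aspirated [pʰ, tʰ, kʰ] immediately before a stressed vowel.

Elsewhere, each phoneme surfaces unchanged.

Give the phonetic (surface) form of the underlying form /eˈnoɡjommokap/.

[eːˈnoːɡjoːmmokap]

/e/ (word-initial) occurs before a voiced consonant → [eː] by rule 1.
/n/ stays [n].
/o/ — between /n/ and /ɡ/, before a voiced consonant — surfaces as [oː] (rule 1).
/ɡ/ stays [ɡ].
/j/ (between /ɡ/ and /o/) is unaffected → [j].
/o/ (between /j/ and /m/) occurs before a voiced consonant → [oː] by rule 1.
/m/ (between /o/ and /m/): no rule targets it → [m].
/m/ — not in any rule's target class → [m].
/o/ (between /m/ and /k/) is in the target of rule 1 but the environment (before a voiced consonant) is not met → [o].
/k/ (between /o/ and /a/) is in the target of rule 3 but the environment (immediately before a stressed vowel) is not met → [k].
/a/ — between /k/ and /p/; rule 1 does not apply here → [a].
/p/ (word-final) is in the target of rule 3 but the environment (immediately before a stressed vowel) is not met → [p].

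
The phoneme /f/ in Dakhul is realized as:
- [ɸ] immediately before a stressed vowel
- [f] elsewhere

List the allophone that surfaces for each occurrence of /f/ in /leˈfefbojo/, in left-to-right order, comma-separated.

[ɸ], [f]

Occurrence 1 (position 3): immediately before a stressed vowel → [ɸ].
Occurrence 2 (position 5): no conditioning environment matches → elsewhere allophone [f].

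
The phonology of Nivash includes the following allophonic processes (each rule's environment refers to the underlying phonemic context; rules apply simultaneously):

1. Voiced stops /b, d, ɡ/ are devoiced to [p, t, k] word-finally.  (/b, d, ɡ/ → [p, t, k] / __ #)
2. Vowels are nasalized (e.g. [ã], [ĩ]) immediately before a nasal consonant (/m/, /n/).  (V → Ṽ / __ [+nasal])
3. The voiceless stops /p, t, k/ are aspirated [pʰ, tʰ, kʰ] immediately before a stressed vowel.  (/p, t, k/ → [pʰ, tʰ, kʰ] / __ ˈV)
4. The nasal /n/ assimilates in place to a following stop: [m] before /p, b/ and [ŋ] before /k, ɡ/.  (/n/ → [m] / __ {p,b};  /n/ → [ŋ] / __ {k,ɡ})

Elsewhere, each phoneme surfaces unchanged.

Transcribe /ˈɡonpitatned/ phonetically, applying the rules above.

[ˈɡõmpitatnet]

/ɡ/ (word-initial) is in the target of rule 1 but the environment (word-finally) is not met → [ɡ].
/o/ meets the environment for rule 2 (before a nasal consonant) → [õ].
/n/ (between /o/ and /p/): before a labial or velar stop, so rule 4 applies → [m].
/p/ (between /n/ and /i/) is in the target of rule 3 but the environment (immediately before a stressed vowel) is not met → [p].
/i/ (between /p/ and /t/) fails the environment for rule 2, so it stays [i].
/t/ — between /i/ and /a/; rule 3 does not apply here → [t].
/a/ (between /t/ and /t/) is in the target of rule 2 but the environment (before a nasal consonant) is not met → [a].
/t/ (between /a/ and /n/) is in the target of rule 3 but the environment (immediately before a stressed vowel) is not met → [t].
/n/ (between /t/ and /e/): rule 4 targets it, but not before a labial or velar stop → unchanged [n].
/e/ (between /n/ and /d/) fails the environment for rule 2, so it stays [e].
/d/ — word-final, word-finally — surfaces as [t] (rule 1).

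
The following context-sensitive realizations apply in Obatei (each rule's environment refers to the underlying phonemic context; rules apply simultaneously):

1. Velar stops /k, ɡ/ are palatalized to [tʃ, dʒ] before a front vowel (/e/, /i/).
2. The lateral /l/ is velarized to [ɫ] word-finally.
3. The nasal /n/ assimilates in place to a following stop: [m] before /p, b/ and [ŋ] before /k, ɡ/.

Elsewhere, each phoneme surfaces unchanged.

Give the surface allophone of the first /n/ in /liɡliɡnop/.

/n/ — between /ɡ/ and /o/; rule 3 does not apply here → [n].

[n]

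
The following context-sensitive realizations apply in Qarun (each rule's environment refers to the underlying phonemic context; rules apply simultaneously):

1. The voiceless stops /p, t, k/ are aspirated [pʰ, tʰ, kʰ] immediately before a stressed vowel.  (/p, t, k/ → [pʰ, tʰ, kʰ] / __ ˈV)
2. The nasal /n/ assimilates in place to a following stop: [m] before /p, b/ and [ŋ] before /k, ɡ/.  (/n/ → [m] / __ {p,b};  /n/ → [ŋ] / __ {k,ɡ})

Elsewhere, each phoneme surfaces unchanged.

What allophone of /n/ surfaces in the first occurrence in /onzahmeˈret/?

[n]

/n/ (between /o/ and /z/) is in the target of rule 2 but the environment (before a labial or velar stop) is not met → [n].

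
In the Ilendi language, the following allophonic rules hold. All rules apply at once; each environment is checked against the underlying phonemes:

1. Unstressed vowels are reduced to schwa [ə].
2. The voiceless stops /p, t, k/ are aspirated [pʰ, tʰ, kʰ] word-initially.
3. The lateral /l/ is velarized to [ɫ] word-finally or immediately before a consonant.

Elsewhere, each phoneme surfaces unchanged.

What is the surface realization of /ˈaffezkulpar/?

[ˈaffəzkəɫpər]

/a/ (word-initial) is in the target of rule 1 but the environment (in an unstressed syllable) is not met → [a].
/f/ stays [f].
/f/ — not in any rule's target class → [f].
/e/ (between /f/ and /z/) occurs in an unstressed syllable → [ə] by rule 1.
/z/ stays [z].
/k/ (between /z/ and /u/) is in the target of rule 2 but the environment (word-initially) is not met → [k].
/u/ (between /k/ and /l/): in an unstressed syllable, so rule 1 applies → [ə].
/l/ (between /u/ and /p/) occurs word-finally or immediately before a consonant → [ɫ] by rule 3.
/p/ — between /l/ and /a/; rule 2 does not apply here → [p].
/a/ (between /p/ and /r/): in an unstressed syllable, so rule 1 applies → [ə].
/r/ stays [r].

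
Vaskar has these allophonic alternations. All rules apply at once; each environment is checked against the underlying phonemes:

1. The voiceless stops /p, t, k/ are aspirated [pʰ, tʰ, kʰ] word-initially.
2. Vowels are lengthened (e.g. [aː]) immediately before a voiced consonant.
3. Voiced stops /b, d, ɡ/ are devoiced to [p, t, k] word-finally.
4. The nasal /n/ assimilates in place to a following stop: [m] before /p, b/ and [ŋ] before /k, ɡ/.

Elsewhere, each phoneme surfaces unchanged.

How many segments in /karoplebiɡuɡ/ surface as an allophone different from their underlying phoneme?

Segments that undergo a rule: /k/ → [kʰ] (rule 1); /a/ → [aː] (rule 2); /e/ → [eː] (rule 2); /i/ → [iː] (rule 2); /u/ → [uː] (rule 2); /ɡ/ → [k] (rule 3).
All other segments surface unchanged.

6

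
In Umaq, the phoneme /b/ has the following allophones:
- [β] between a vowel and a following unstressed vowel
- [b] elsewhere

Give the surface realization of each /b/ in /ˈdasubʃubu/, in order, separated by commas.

Occurrence 1 (position 5): no conditioning environment matches → elsewhere allophone [b].
Occurrence 2 (position 8): between a vowel and a following unstressed vowel → [β].

[b], [β]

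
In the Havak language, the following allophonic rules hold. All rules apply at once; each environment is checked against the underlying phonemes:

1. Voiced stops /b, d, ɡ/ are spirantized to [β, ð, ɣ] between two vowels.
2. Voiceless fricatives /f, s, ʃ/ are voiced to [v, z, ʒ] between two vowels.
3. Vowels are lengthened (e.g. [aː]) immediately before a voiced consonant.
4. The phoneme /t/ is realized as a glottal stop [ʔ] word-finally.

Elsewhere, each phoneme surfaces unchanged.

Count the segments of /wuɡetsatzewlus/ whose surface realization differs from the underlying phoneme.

3

Segments that undergo a rule: /u/ → [uː] (rule 3); /ɡ/ → [ɣ] (rule 1); /e/ → [eː] (rule 3).
All other segments surface unchanged.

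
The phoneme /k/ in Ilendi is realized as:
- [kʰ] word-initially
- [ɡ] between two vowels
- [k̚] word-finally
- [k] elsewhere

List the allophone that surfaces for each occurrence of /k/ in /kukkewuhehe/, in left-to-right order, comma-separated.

Occurrence 1 (position 1): word-initially → [kʰ].
Occurrence 2 (position 3): no conditioning environment matches → elsewhere allophone [k].
Occurrence 3 (position 4): no conditioning environment matches → elsewhere allophone [k].

[kʰ], [k], [k]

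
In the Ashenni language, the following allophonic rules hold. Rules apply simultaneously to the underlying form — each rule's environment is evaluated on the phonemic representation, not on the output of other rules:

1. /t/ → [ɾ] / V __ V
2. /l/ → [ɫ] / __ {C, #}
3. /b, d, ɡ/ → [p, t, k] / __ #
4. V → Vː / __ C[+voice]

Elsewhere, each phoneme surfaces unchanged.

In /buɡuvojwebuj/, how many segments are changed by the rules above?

Segments that undergo a rule: /u/ → [uː] (rule 4); /u/ → [uː] (rule 4); /o/ → [oː] (rule 4); /e/ → [eː] (rule 4); /u/ → [uː] (rule 4).
All other segments surface unchanged.

5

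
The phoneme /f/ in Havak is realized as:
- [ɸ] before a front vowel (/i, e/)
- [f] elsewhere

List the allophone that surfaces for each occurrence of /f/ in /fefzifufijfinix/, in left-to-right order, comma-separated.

[ɸ], [f], [f], [ɸ], [ɸ]

Occurrence 1 (position 1): before a front vowel (/i, e/) → [ɸ].
Occurrence 2 (position 3): no conditioning environment matches → elsewhere allophone [f].
Occurrence 3 (position 6): no conditioning environment matches → elsewhere allophone [f].
Occurrence 4 (position 8): before a front vowel (/i, e/) → [ɸ].
Occurrence 5 (position 11): before a front vowel (/i, e/) → [ɸ].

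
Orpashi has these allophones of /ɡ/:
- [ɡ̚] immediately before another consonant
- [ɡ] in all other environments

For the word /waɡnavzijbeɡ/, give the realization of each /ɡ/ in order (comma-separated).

Occurrence 1 (position 3): immediately before another consonant → [ɡ̚].
Occurrence 2 (position 12): no conditioning environment matches → elsewhere allophone [ɡ].

[ɡ̚], [ɡ]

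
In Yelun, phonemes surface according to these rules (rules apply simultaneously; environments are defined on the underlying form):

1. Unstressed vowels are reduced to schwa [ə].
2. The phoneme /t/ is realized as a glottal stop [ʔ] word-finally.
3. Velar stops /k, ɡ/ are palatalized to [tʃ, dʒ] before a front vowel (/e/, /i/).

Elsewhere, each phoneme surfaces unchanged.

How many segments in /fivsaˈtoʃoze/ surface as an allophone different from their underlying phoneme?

Segments that undergo a rule: /i/ → [ə] (rule 1); /a/ → [ə] (rule 1); /o/ → [ə] (rule 1); /e/ → [ə] (rule 1).
All other segments surface unchanged.

4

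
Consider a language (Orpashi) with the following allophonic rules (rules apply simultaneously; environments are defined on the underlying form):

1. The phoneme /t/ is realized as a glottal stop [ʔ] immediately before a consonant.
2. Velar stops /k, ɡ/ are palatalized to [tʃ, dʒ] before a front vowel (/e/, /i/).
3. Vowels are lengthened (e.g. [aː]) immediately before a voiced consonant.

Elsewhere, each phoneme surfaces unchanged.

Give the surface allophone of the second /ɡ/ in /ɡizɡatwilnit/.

/ɡ/ (between /z/ and /a/): rule 2 targets it, but not before a front vowel → unchanged [ɡ].

[ɡ]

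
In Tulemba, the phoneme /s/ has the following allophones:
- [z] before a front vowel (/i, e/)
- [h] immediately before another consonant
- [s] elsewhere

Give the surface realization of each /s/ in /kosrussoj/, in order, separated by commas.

[h], [h], [s]

Occurrence 1 (position 3): immediately before another consonant → [h].
Occurrence 2 (position 6): immediately before another consonant → [h].
Occurrence 3 (position 7): no conditioning environment matches → elsewhere allophone [s].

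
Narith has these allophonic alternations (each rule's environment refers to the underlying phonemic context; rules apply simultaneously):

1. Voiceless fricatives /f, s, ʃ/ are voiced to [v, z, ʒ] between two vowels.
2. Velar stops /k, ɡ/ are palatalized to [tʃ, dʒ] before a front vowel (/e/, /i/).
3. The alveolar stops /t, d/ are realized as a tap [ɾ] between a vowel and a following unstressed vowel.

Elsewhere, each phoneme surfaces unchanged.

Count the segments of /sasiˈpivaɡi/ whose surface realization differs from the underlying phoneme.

2

Segments that undergo a rule: /s/ → [z] (rule 1); /ɡ/ → [dʒ] (rule 2).
All other segments surface unchanged.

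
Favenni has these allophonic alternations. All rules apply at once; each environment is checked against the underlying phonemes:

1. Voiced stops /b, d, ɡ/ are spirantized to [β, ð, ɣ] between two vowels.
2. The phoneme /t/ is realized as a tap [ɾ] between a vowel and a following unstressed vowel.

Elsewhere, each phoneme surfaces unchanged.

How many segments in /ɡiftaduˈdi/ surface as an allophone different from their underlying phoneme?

2

Segments that undergo a rule: /d/ → [ð] (rule 1); /d/ → [ð] (rule 1).
All other segments surface unchanged.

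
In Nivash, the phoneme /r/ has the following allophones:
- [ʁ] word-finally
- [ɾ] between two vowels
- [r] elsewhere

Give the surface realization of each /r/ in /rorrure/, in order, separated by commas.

[r], [r], [r], [ɾ]

Occurrence 1 (position 1): no conditioning environment matches → elsewhere allophone [r].
Occurrence 2 (position 3): no conditioning environment matches → elsewhere allophone [r].
Occurrence 3 (position 4): no conditioning environment matches → elsewhere allophone [r].
Occurrence 4 (position 6): between two vowels → [ɾ].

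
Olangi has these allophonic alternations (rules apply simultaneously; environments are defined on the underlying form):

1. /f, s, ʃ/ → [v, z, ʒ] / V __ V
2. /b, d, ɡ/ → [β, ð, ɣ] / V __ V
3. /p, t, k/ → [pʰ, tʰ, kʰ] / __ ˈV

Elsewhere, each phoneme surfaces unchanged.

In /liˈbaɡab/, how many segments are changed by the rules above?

2

Segments that undergo a rule: /b/ → [β] (rule 2); /ɡ/ → [ɣ] (rule 2).
All other segments surface unchanged.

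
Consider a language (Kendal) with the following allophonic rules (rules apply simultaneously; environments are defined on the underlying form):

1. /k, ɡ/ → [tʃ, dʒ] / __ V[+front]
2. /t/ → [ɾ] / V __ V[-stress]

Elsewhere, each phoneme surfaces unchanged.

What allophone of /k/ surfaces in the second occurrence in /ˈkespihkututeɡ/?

[k]

/k/ (between /h/ and /u/): rule 1 targets it, but not before a front vowel → unchanged [k].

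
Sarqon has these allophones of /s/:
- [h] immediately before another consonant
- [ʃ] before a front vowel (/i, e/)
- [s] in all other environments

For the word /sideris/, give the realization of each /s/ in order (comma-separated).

[ʃ], [s]

Occurrence 1 (position 1): before a front vowel (/i, e/) → [ʃ].
Occurrence 2 (position 7): no conditioning environment matches → elsewhere allophone [s].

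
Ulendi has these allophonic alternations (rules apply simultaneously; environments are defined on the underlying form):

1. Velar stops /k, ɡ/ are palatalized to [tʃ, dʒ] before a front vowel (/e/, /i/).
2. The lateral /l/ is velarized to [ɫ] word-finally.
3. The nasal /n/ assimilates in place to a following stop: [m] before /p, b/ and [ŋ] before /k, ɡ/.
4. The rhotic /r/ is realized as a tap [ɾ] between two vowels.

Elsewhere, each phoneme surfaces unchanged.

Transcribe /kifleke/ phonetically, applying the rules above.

/k/ meets the environment for rule 1 (before a front vowel) → [tʃ].
/i/ — not in any rule's target class → [i].
/f/ stays [f].
/l/ (between /f/ and /e/) is in the target of rule 2 but the environment (word-finally) is not met → [l].
/e/ — not in any rule's target class → [e].
/k/ meets the environment for rule 1 (before a front vowel) → [tʃ].
/e/ (word-final): no rule targets it → [e].

[tʃifletʃe]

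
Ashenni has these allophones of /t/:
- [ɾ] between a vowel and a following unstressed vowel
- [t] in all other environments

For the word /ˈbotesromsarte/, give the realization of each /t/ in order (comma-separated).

[ɾ], [t]

Occurrence 1 (position 3): between a vowel and a following unstressed vowel → [ɾ].
Occurrence 2 (position 12): no conditioning environment matches → elsewhere allophone [t].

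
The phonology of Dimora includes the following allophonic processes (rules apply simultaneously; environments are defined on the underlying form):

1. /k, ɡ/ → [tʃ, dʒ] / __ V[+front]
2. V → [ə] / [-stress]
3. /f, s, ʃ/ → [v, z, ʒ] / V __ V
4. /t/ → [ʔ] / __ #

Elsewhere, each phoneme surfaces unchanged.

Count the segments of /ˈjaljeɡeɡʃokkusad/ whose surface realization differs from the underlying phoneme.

Segments that undergo a rule: /e/ → [ə] (rule 2); /ɡ/ → [dʒ] (rule 1); /e/ → [ə] (rule 2); /o/ → [ə] (rule 2); /u/ → [ə] (rule 2); /s/ → [z] (rule 3); /a/ → [ə] (rule 2).
All other segments surface unchanged.

7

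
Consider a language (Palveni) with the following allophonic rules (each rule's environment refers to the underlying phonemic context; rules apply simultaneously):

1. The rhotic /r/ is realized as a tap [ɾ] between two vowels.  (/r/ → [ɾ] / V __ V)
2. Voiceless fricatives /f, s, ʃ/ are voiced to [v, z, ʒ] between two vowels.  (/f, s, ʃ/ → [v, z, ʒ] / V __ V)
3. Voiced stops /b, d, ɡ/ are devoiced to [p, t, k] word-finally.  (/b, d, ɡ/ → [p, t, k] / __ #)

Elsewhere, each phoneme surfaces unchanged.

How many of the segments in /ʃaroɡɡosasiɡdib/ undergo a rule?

Segments that undergo a rule: /r/ → [ɾ] (rule 1); /s/ → [z] (rule 2); /s/ → [z] (rule 2); /b/ → [p] (rule 3).
All other segments surface unchanged.

4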